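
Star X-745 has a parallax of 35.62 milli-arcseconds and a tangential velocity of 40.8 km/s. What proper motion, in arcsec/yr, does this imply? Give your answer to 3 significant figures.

d = 1/p = 1/0.03562″ = 28.074 pc.
μ = v_t / (4.74 d) = 40.8 / (4.74 × 28.074) = 40.8 / 133.07 = 0.30661 ″/yr.

0.307 arcsec/yr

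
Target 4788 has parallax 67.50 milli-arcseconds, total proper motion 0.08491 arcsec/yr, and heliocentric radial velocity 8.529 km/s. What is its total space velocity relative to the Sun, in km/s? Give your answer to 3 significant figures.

10.4 km/s

d = 1/p = 1/0.06750″ = 14.815 pc.
v_t = 4.740 μ d = 4.740 × 0.08491 × 14.815 = 5.9626 km/s.
v = √(v_r² + v_t²) = √(8.529² + 5.9626²) = √108.296 = 10.407 km/s.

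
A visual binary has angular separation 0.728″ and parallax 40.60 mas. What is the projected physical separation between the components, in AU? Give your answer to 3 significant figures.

17.9 AU

d = 1/p = 1/0.04060″ = 24.631 pc.
At distance d (pc), an angle of θ arcsec spans θ·d AU: s = 0.728 × 24.631 = 17.931 AU.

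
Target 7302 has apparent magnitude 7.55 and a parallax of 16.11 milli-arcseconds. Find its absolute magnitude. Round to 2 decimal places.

d = 1/p = 1/0.01611″ = 62.073 pc.
m − M = 5 log₁₀(62.073) − 5 = 8.9645 − 5 = 3.9645.
M = m − (m − M) = 7.55 − 3.9645 = 3.59.

M = 3.59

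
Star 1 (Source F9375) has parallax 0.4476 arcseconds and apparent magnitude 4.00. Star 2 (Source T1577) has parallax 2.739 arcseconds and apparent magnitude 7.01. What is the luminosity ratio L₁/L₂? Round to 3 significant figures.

L₁/L₂ = 599

d₁ = 1/p₁ = 1/0.4476″ = 2.2341 pc; d₂ = 1/p₂ = 1/2.739″ = 0.3651 pc.
M₁ = m₁ − 5 log₁₀ d₁ + 5 = 4.00 − 1.7455 + 5 = 7.2545.
M₂ = 7.01 − (-2.1879) + 5 = 14.1979.
L₁/L₂ = 10^(0.4(M₂ − M₁)) = 10^(0.4 × 6.9434) = 10^2.77736 = 598.91.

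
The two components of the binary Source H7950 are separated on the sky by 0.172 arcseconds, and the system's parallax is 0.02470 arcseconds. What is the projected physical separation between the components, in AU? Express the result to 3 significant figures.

6.96 AU

d = 1/p = 1/0.02470″ = 40.486 pc.
At distance d (pc), an angle of θ arcsec spans θ·d AU: s = 0.172 × 40.486 = 6.9636 AU.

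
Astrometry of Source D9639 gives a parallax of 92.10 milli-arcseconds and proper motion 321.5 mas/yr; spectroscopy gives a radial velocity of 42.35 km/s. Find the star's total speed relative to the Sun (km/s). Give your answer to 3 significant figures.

45.5 km/s

d = 1/p = 1/0.09210″ = 10.858 pc.
μ = 321.5 mas/yr = 0.3215 ″/yr.
v_t = 4.740 μ d = 4.740 × 0.3215 × 10.858 = 16.547 km/s.
v = √(v_r² + v_t²) = √(42.35² + 16.547²) = √2067.33 = 45.468 km/s.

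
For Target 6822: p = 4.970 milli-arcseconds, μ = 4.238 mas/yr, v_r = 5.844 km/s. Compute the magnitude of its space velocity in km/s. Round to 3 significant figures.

d = 1/p = 1/0.004970″ = 201.21 pc.
μ = 4.238 mas/yr = 0.004238 ″/yr.
v_t = 4.740 μ d = 4.740 × 0.004238 × 201.21 = 4.0419 km/s.
v = √(v_r² + v_t²) = √(5.844² + 4.0419²) = √50.4893 = 7.1056 km/s.

7.11 km/s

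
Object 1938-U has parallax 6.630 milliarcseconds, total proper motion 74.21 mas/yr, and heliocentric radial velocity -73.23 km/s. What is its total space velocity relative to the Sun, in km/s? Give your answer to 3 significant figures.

90.4 km/s

d = 1/p = 1/0.006630″ = 150.83 pc.
μ = 74.21 mas/yr = 0.07421 ″/yr.
v_t = 4.740 μ d = 4.740 × 0.07421 × 150.83 = 53.055 km/s.
v = √(v_r² + v_t²) = √((-73.23)² + 53.055²) = √8177.47 = 90.429 km/s.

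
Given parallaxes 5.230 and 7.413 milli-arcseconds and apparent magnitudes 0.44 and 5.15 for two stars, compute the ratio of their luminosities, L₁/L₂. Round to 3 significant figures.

L₁/L₂ = 154

d₁ = 1/p₁ = 1/0.005230″ = 191.2 pc; d₂ = 1/p₂ = 1/0.007413″ = 134.9 pc.
M₁ = m₁ − 5 log₁₀ d₁ + 5 = 0.44 − 11.4074 + 5 = -5.9674.
M₂ = 5.15 − 10.6501 + 5 = -0.5001.
L₁/L₂ = 10^(0.4(M₂ − M₁)) = 10^(0.4 × 5.4673) = 10^2.18692 = 153.79.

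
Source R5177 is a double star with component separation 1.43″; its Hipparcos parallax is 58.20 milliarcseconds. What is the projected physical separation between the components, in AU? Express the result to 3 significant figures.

24.6 AU

d = 1/p = 1/0.05820″ = 17.182 pc.
At distance d (pc), an angle of θ arcsec spans θ·d AU: s = 1.43 × 17.182 = 24.57 AU.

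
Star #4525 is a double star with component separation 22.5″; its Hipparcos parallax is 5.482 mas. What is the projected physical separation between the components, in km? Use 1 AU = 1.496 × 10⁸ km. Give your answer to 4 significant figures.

6.140 × 10^11 km

d = 1/p = 1/0.005482″ = 182.42 pc.
At distance d (pc), an angle of θ arcsec spans θ·d AU: s = 22.5 × 182.42 = 4104.5 AU.
= 4104.5 × 1.496 × 10⁸ km = 6.1403 × 10^11 km.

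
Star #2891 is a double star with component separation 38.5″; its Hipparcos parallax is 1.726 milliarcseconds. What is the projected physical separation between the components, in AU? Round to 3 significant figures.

d = 1/p = 1/0.001726″ = 579.37 pc.
At distance d (pc), an angle of θ arcsec spans θ·d AU: s = 38.5 × 579.37 = 22306 AU.

22300 AU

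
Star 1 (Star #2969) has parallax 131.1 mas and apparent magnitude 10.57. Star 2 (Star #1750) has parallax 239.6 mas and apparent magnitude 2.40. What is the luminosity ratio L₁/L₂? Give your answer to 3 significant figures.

d₁ = 1/p₁ = 1/0.1311″ = 7.6278 pc; d₂ = 1/p₂ = 1/0.2396″ = 4.1736 pc.
M₁ = m₁ − 5 log₁₀ d₁ + 5 = 10.57 − 4.4120 + 5 = 11.1580.
M₂ = 2.40 − 3.1026 + 5 = 4.2974.
L₁/L₂ = 10^(0.4(M₂ − M₁)) = 10^(0.4 × (-6.8606)) = 10^(-2.74424) = 0.001802.

L₁/L₂ = 0.00180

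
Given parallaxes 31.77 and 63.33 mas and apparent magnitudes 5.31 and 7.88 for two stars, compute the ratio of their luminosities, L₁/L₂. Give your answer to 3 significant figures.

L₁/L₂ = 42.4

d₁ = 1/p₁ = 1/0.03177″ = 31.476 pc; d₂ = 1/p₂ = 1/0.06333″ = 15.79 pc.
M₁ = m₁ − 5 log₁₀ d₁ + 5 = 5.31 − 7.4899 + 5 = 2.8201.
M₂ = 7.88 − 5.9919 + 5 = 6.8881.
L₁/L₂ = 10^(0.4(M₂ − M₁)) = 10^(0.4 × 4.0680) = 10^1.62720 = 42.384.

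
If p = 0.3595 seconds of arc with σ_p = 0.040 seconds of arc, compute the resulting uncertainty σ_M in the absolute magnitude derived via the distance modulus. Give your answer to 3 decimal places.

M = m − 5 log₁₀ d + 5 = m + 5 log₁₀ p + 5, so ∂M/∂p = 5/(p ln 10).
σ_M = (5/ln 10) · (σ_p/p) = 2.1715 × 0.040/0.3595 = 2.1715 × 0.11127 = 0.24162.

σ_M = 0.242 mag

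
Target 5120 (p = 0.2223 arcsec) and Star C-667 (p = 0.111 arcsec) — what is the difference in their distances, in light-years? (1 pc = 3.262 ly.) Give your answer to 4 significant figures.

d_A = 1/0.2223″ = 4.4984 pc; d_B = 1/0.1110″ = 9.009 pc.
|d_B − d_A| = |9.009 − 4.4984| = 4.5106 pc = 4.5106 × 3.262 ly = 14.714 ly.

14.71 ly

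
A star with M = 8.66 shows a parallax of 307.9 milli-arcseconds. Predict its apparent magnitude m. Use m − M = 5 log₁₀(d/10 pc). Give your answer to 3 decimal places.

m = 6.218

d = 1/p = 1/0.3079″ = 3.2478 pc.
m − M = 5 log₁₀ d − 5 = 5 log₁₀(3.2478) − 5 = 2.5579 − 5 = -2.4421.
m = M + (m − M) = 8.66 + (-2.4421) = 6.218.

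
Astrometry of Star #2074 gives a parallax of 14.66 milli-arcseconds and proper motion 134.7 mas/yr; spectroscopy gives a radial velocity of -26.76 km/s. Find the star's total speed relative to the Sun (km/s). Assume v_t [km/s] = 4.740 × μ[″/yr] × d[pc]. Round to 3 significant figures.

51.1 km/s

d = 1/p = 1/0.01466″ = 68.213 pc.
μ = 134.7 mas/yr = 0.1347 ″/yr.
v_t = 4.740 μ d = 4.740 × 0.1347 × 68.213 = 43.552 km/s.
v = √(v_r² + v_t²) = √((-26.76)² + 43.552²) = √2612.87 = 51.116 km/s.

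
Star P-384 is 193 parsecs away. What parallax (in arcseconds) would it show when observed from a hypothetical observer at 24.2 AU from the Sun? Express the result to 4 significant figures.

p (arcsec) = B (AU) / d (pc).
p = 24.2 / 193 = 0.12539 arcsec.

0.1254 arcsec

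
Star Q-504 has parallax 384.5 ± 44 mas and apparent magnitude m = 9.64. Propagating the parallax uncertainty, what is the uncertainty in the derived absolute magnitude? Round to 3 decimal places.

M = m − 5 log₁₀ d + 5 = m + 5 log₁₀ p + 5, so ∂M/∂p = 5/(p ln 10).
σ_M = (5/ln 10) · (σ_p/p) = 2.1715 × 44/384.5 = 2.1715 × 0.11443 = 0.24848.

σ_M = 0.248 mag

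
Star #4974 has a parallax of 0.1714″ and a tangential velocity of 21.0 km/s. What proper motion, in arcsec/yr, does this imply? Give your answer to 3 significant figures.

d = 1/p = 1/0.1714″ = 5.8343 pc.
μ = v_t / (4.74 d) = 21.0 / (4.74 × 5.8343) = 21.0 / 27.655 = 0.75936 ″/yr.

0.759 arcsec/yr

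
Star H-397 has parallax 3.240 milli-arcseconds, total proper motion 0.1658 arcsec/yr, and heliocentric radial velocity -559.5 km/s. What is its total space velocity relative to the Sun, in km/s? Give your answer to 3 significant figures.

d = 1/p = 1/0.003240″ = 308.64 pc.
v_t = 4.740 μ d = 4.740 × 0.1658 × 308.64 = 242.56 km/s.
v = √(v_r² + v_t²) = √((-559.5)² + 242.56²) = √371876 = 609.82 km/s.

610 km/s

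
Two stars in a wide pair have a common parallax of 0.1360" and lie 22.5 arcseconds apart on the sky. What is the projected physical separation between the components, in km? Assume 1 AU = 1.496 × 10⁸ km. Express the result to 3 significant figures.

2.48 × 10^10 km

d = 1/p = 1/0.1360″ = 7.3529 pc.
At distance d (pc), an angle of θ arcsec spans θ·d AU: s = 22.5 × 7.3529 = 165.44 AU.
= 165.44 × 1.496 × 10⁸ km = 2.4750 × 10^10 km.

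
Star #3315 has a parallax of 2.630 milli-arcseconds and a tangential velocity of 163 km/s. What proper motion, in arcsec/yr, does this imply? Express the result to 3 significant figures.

d = 1/p = 1/0.002630″ = 380.23 pc.
μ = v_t / (4.74 d) = 163 / (4.74 × 380.23) = 163 / 1802.3 = 0.09044 ″/yr.

0.0904 arcsec/yr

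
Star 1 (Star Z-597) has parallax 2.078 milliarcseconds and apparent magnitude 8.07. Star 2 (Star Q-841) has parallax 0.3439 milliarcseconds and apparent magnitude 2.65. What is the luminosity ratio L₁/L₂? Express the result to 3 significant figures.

d₁ = 1/p₁ = 1/0.002078″ = 481.23 pc; d₂ = 1/p₂ = 1/0.0003439″ = 2907.8 pc.
M₁ = m₁ − 5 log₁₀ d₁ + 5 = 8.07 − 13.4118 + 5 = -0.3418.
M₂ = 2.65 − 17.3178 + 5 = -9.6678.
L₁/L₂ = 10^(0.4(M₂ − M₁)) = 10^(0.4 × (-9.3260)) = 10^(-3.73040) = 0.00018604.

L₁/L₂ = 0.000186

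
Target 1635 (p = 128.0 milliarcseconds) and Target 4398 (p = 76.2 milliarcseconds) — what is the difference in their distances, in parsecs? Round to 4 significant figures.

5.311 pc

d_A = 1/0.1280″ = 7.8125 pc; d_B = 1/0.07620″ = 13.123 pc.
|d_B − d_A| = |13.123 − 7.8125| = 5.3105 pc.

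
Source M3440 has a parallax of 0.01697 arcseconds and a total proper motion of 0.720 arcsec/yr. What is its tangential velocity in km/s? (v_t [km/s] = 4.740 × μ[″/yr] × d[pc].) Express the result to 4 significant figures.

d = 1/p = 1/0.01697″ = 58.928 pc.
v_t = 4.74 × μ × d = 4.74 × 0.720 × 58.928 = 201.11 km/s.

201.1 km/s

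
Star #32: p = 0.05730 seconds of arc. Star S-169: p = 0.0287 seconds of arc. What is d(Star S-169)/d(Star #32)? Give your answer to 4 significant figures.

Since d = 1/p, d_B/d_A = p_A/p_B.
= 0.05730 / 0.0287 = 1.9965.

1.997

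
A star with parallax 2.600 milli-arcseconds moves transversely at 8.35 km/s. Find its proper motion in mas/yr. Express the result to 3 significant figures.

d = 1/p = 1/0.002600″ = 384.62 pc.
μ = v_t / (4.74 d) = 8.35 / (4.74 × 384.62) = 8.35 / 1823.1 = 0.0045801 ″/yr = 4.5801 mas/yr.

4.58 mas/yr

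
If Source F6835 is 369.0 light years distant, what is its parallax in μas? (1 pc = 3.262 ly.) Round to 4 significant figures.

8840 μas

d = 369.0 ly ÷ 3.262 = 113.12 pc.
p = 1/d = 1/113.12 = 0.0088402 arcsec.
= 0.0088402 × 10⁶ = 8840.2 μas.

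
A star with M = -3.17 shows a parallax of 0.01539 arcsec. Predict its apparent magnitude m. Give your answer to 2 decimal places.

m = 0.89

d = 1/p = 1/0.01539″ = 64.977 pc.
m − M = 5 log₁₀ d − 5 = 5 log₁₀(64.977) − 5 = 9.0638 − 5 = 4.0638.
m = M + (m − M) = -3.17 + 4.0638 = 0.89.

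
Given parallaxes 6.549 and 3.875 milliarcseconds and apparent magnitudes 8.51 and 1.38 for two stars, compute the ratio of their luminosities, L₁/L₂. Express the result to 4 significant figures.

L₁/L₂ = 0.0004923

d₁ = 1/p₁ = 1/0.006549″ = 152.7 pc; d₂ = 1/p₂ = 1/0.003875″ = 258.06 pc.
M₁ = m₁ − 5 log₁₀ d₁ + 5 = 8.51 − 10.9192 + 5 = 2.5908.
M₂ = 1.38 − 12.0586 + 5 = -5.6786.
L₁/L₂ = 10^(0.4(M₂ − M₁)) = 10^(0.4 × (-8.2694)) = 10^(-3.30776) = 0.00049231.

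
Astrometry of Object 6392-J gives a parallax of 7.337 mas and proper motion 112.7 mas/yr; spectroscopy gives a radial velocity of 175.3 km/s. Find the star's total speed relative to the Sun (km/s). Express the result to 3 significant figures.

190 km/s

d = 1/p = 1/0.007337″ = 136.3 pc.
μ = 112.7 mas/yr = 0.1127 ″/yr.
v_t = 4.740 μ d = 4.740 × 0.1127 × 136.3 = 72.811 km/s.
v = √(v_r² + v_t²) = √(175.3² + 72.811²) = √36031.5 = 189.82 km/s.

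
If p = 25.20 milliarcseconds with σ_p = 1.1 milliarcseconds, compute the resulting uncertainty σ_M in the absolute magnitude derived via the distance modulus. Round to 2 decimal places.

σ_M = 0.09 mag

M = m − 5 log₁₀ d + 5 = m + 5 log₁₀ p + 5, so ∂M/∂p = 5/(p ln 10).
σ_M = (5/ln 10) · (σ_p/p) = 2.1715 × 1.1/25.20 = 2.1715 × 0.043651 = 0.094788.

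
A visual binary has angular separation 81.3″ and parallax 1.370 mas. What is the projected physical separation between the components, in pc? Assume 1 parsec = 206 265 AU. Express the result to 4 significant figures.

0.2877 pc

d = 1/p = 1/0.001370″ = 729.93 pc.
At distance d (pc), an angle of θ arcsec spans θ·d AU: s = 81.3 × 729.93 = 59343 AU.
= 59343 / 206265 = 0.28770 pc.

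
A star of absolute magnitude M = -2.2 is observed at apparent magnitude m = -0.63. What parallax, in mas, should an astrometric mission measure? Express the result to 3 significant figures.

m − M = -0.63 − (-2.2) = 1.57.
d = 10^((m−M)/5 + 1) = 10^1.314 = 20.606 pc.
p = 1/d = 1/20.606 = 0.04853 arcsec = 48.53 mas.

48.5 mas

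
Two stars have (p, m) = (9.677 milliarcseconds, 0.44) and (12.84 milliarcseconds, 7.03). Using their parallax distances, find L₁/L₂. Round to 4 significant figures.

L₁/L₂ = 761.5

d₁ = 1/p₁ = 1/0.009677″ = 103.34 pc; d₂ = 1/p₂ = 1/0.01284″ = 77.882 pc.
M₁ = m₁ − 5 log₁₀ d₁ + 5 = 0.44 − 10.0713 + 5 = -4.6313.
M₂ = 7.03 − 9.4572 + 5 = 2.5728.
L₁/L₂ = 10^(0.4(M₂ − M₁)) = 10^(0.4 × 7.2041) = 10^2.88164 = 761.45.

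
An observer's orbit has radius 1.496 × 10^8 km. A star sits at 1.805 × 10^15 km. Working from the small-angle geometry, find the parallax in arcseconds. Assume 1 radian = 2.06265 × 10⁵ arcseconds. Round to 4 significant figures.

0.01710 arcsec

θ ≈ B/d = (1.496 × 10^8) / (1.805 × 10^15) = 8.2881 × 10^-8 rad.
In arcseconds: 8.2881 × 10^-8 × 206265 = 0.017095″.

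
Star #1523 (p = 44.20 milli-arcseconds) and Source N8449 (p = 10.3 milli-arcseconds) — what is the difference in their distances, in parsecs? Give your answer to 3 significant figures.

d_A = 1/0.04420″ = 22.624 pc; d_B = 1/0.01030″ = 97.087 pc.
|d_B − d_A| = |97.087 − 22.624| = 74.463 pc.

74.5 pc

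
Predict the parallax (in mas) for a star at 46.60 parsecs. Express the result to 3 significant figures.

p = 1/d = 1/46.6 = 0.021459 arcsec.
= 0.021459 × 1000 = 21.459 mas.

21.5 mas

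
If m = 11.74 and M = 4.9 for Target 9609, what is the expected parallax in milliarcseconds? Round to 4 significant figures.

4.285 mas

m − M = 11.74 − 4.9 = 6.84.
d = 10^((m−M)/5 + 1) = 10^2.368 = 233.35 pc.
p = 1/d = 1/233.35 = 0.0042854 arcsec = 4.2854 mas.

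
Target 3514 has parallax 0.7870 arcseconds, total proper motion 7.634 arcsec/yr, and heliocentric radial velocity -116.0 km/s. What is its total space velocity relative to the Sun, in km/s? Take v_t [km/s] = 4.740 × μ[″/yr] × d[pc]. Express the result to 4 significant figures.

d = 1/p = 1/0.7870″ = 1.2706 pc.
v_t = 4.740 μ d = 4.740 × 7.634 × 1.2706 = 45.977 km/s.
v = √(v_r² + v_t²) = √((-116.0)² + 45.977²) = √15569.9 = 124.78 km/s.

124.8 km/s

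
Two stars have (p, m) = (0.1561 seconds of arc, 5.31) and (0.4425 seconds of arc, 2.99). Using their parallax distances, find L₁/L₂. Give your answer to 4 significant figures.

L₁/L₂ = 0.9485

d₁ = 1/p₁ = 1/0.1561″ = 6.4061 pc; d₂ = 1/p₂ = 1/0.4425″ = 2.2599 pc.
M₁ = m₁ − 5 log₁₀ d₁ + 5 = 5.31 − 4.0330 + 5 = 6.2770.
M₂ = 2.99 − 1.7704 + 5 = 6.2196.
L₁/L₂ = 10^(0.4(M₂ − M₁)) = 10^(0.4 × (-0.0574)) = 10^(-0.02296) = 0.94851.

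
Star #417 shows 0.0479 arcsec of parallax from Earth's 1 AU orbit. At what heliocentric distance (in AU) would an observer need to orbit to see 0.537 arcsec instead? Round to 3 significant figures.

Parallax scales linearly with baseline: p ∝ B, so B = p_target / p_Earth × 1 AU.
B = 0.537 / 0.0479 = 11.211 AU.

11.2 AU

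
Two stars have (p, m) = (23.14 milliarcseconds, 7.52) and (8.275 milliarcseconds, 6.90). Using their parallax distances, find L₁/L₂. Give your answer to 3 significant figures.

L₁/L₂ = 0.0722

d₁ = 1/p₁ = 1/0.02314″ = 43.215 pc; d₂ = 1/p₂ = 1/0.008275″ = 120.85 pc.
M₁ = m₁ − 5 log₁₀ d₁ + 5 = 7.52 − 8.1782 + 5 = 4.3418.
M₂ = 6.90 − 10.4112 + 5 = 1.4888.
L₁/L₂ = 10^(0.4(M₂ − M₁)) = 10^(0.4 × (-2.8530)) = 10^(-1.14120) = 0.072244.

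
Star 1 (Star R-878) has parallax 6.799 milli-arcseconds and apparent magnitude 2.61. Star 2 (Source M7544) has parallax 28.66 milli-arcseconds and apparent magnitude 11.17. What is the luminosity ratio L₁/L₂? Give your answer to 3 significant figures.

L₁/L₂ = 47200

d₁ = 1/p₁ = 1/0.006799″ = 147.08 pc; d₂ = 1/p₂ = 1/0.02866″ = 34.892 pc.
M₁ = m₁ − 5 log₁₀ d₁ + 5 = 2.61 − 10.8378 + 5 = -3.2278.
M₂ = 11.17 − 7.7136 + 5 = 8.4564.
L₁/L₂ = 10^(0.4(M₂ − M₁)) = 10^(0.4 × 11.6842) = 10^4.67368 = 47172.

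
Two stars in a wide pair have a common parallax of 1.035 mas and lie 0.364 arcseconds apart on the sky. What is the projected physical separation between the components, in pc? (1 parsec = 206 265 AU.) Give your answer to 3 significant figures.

0.00171 pc

d = 1/p = 1/0.001035″ = 966.18 pc.
At distance d (pc), an angle of θ arcsec spans θ·d AU: s = 0.364 × 966.18 = 351.69 AU.
= 351.69 / 206265 = 0.0017050 pc.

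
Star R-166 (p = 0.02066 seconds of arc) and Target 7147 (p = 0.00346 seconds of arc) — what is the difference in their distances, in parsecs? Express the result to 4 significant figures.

d_A = 1/0.02066″ = 48.403 pc; d_B = 1/0.003460″ = 289.02 pc.
|d_B − d_A| = |289.02 − 48.403| = 240.62 pc.

240.6 pc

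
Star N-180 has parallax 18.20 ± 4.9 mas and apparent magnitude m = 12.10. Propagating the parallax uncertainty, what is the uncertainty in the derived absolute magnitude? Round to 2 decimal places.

σ_M = 0.58 mag

M = m − 5 log₁₀ d + 5 = m + 5 log₁₀ p + 5, so ∂M/∂p = 5/(p ln 10).
σ_M = (5/ln 10) · (σ_p/p) = 2.1715 × 4.9/18.20 = 2.1715 × 0.26923 = 0.58463.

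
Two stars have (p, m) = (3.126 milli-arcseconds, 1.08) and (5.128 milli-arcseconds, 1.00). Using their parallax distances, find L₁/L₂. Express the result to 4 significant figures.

L₁/L₂ = 2.500

d₁ = 1/p₁ = 1/0.003126″ = 319.9 pc; d₂ = 1/p₂ = 1/0.005128″ = 195.01 pc.
M₁ = m₁ − 5 log₁₀ d₁ + 5 = 1.08 − 12.5251 + 5 = -6.4451.
M₂ = 1.00 − 11.4503 + 5 = -5.4503.
L₁/L₂ = 10^(0.4(M₂ − M₁)) = 10^(0.4 × 0.9948) = 10^0.39792 = 2.4999.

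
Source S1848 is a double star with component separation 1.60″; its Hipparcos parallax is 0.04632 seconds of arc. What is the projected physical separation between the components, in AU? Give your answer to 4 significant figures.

34.54 AU

d = 1/p = 1/0.04632″ = 21.589 pc.
At distance d (pc), an angle of θ arcsec spans θ·d AU: s = 1.60 × 21.589 = 34.542 AU.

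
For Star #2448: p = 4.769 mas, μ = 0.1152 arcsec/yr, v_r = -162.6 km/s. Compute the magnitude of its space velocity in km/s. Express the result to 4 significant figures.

d = 1/p = 1/0.004769″ = 209.69 pc.
v_t = 4.740 μ d = 4.740 × 0.1152 × 209.69 = 114.5 km/s.
v = √(v_r² + v_t²) = √((-162.6)² + 114.5²) = √39549 = 198.87 km/s.

198.9 km/s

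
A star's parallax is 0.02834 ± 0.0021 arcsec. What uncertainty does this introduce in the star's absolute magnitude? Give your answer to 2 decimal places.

σ_M = 0.16 mag

M = m − 5 log₁₀ d + 5 = m + 5 log₁₀ p + 5, so ∂M/∂p = 5/(p ln 10).
σ_M = (5/ln 10) · (σ_p/p) = 2.1715 × 0.0021/0.02834 = 2.1715 × 0.0741 = 0.16091.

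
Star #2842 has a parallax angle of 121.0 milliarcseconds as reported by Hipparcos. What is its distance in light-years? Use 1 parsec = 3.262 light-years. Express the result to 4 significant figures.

p = 121.0 milliarcseconds = 0.1210 arcsec.
d = 1/p = 1/0.1210 = 8.2645 pc.
In light-years: 8.2645 × 3.262 = 26.959 ly.

26.96 light years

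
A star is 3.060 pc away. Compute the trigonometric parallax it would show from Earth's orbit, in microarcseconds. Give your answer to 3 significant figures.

327000 μas

p = 1/d = 1/3.06 = 0.3268 arcsec.
= 0.3268 × 10⁶ = 3.2680 × 10^5 μas.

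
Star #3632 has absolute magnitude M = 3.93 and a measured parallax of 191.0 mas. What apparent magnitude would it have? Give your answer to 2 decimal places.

m = 2.52

d = 1/p = 1/0.1910″ = 5.2356 pc.
m − M = 5 log₁₀ d − 5 = 5 log₁₀(5.2356) − 5 = 3.5948 − 5 = -1.4052.
m = M + (m − M) = 3.93 + (-1.4052) = 2.52.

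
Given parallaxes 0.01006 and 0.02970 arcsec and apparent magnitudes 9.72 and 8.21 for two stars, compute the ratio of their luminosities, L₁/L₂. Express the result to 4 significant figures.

L₁/L₂ = 2.169

d₁ = 1/p₁ = 1/0.01006″ = 99.404 pc; d₂ = 1/p₂ = 1/0.02970″ = 33.67 pc.
M₁ = m₁ − 5 log₁₀ d₁ + 5 = 9.72 − 9.9870 + 5 = 4.7330.
M₂ = 8.21 − 7.6362 + 5 = 5.5738.
L₁/L₂ = 10^(0.4(M₂ − M₁)) = 10^(0.4 × 0.8408) = 10^0.33632 = 2.1693.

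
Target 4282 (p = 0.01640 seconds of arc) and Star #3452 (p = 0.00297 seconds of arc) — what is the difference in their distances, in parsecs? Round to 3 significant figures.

276 pc

d_A = 1/0.01640″ = 60.976 pc; d_B = 1/0.002970″ = 336.7 pc.
|d_B − d_A| = |336.7 − 60.976| = 275.72 pc.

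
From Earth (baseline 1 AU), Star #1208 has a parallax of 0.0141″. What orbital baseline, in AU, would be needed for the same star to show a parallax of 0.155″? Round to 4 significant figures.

Parallax scales linearly with baseline: p ∝ B, so B = p_target / p_Earth × 1 AU.
B = 0.155 / 0.0141 = 10.993 AU.

10.99 AU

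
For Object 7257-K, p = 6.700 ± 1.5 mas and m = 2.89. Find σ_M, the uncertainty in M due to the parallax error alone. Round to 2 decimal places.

M = m − 5 log₁₀ d + 5 = m + 5 log₁₀ p + 5, so ∂M/∂p = 5/(p ln 10).
σ_M = (5/ln 10) · (σ_p/p) = 2.1715 × 1.5/6.700 = 2.1715 × 0.22388 = 0.48616.

σ_M = 0.49 mag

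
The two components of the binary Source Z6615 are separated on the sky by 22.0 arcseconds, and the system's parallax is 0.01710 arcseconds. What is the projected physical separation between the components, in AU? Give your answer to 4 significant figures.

1287 AU

d = 1/p = 1/0.01710″ = 58.48 pc.
At distance d (pc), an angle of θ arcsec spans θ·d AU: s = 22.0 × 58.48 = 1286.6 AU.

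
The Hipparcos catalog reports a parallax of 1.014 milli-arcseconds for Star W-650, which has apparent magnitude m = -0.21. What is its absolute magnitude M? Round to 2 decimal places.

d = 1/p = 1/0.001014″ = 986.19 pc.
m − M = 5 log₁₀(986.19) − 5 = 14.9698 − 5 = 9.9698.
M = m − (m − M) = -0.21 − 9.9698 = -10.18.

M = -10.18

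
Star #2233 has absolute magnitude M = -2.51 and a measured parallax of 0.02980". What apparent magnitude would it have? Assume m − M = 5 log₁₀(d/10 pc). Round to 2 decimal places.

d = 1/p = 1/0.02980″ = 33.557 pc.
m − M = 5 log₁₀ d − 5 = 5 log₁₀(33.557) − 5 = 7.6289 − 5 = 2.6289.
m = M + (m − M) = -2.51 + 2.6289 = 0.12.

m = 0.12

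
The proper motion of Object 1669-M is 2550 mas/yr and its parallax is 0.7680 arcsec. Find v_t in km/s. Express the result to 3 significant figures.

15.7 km/s

d = 1/p = 1/0.7680″ = 1.3021 pc.
μ = 2550 mas/yr = 2.55 ″/yr.
v_t = 4.74 × μ × d = 4.74 × 2.55 × 1.3021 = 15.738 km/s.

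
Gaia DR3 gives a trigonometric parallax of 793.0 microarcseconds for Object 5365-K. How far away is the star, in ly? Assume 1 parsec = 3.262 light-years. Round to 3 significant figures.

p = 793.0 microarcseconds = 0.0007930 arcsec.
d = 1/p = 1/0.0007930 = 1261 pc.
In light-years: 1261 × 3.262 = 4113.4 ly.

4110 ly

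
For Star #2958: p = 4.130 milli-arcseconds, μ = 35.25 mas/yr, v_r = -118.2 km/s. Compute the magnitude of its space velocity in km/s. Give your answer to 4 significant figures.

124.9 km/s

d = 1/p = 1/0.004130″ = 242.13 pc.
μ = 35.25 mas/yr = 0.03525 ″/yr.
v_t = 4.740 μ d = 4.740 × 0.03525 × 242.13 = 40.456 km/s.
v = √(v_r² + v_t²) = √((-118.2)² + 40.456²) = √15607.9 = 124.93 km/s.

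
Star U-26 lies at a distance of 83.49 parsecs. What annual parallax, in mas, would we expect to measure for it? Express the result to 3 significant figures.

12.0 mas

p = 1/d = 1/83.49 = 0.011977 arcsec.
= 0.011977 × 1000 = 11.977 mas.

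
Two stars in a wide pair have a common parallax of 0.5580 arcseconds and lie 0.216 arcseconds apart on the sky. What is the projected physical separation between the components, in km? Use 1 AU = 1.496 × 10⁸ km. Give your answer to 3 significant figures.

d = 1/p = 1/0.5580″ = 1.7921 pc.
At distance d (pc), an angle of θ arcsec spans θ·d AU: s = 0.216 × 1.7921 = 0.38709 AU.
= 0.38709 × 1.496 × 10⁸ km = 5.7909 × 10^7 km.

5.79 × 10^7 km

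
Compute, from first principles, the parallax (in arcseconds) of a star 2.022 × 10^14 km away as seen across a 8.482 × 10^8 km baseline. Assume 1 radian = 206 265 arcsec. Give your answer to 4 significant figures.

0.8653 arcsec

θ ≈ B/d = (8.482 × 10^8) / (2.022 × 10^14) = 4.1949 × 10^-6 rad.
In arcseconds: 4.1949 × 10^-6 × 206265 = 0.86526″.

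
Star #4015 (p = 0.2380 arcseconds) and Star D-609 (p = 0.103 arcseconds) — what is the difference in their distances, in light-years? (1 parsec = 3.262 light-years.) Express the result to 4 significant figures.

17.96 ly

d_A = 1/0.2380″ = 4.2017 pc; d_B = 1/0.1030″ = 9.7087 pc.
|d_B − d_A| = |9.7087 − 4.2017| = 5.507 pc = 5.507 × 3.262 ly = 17.964 ly.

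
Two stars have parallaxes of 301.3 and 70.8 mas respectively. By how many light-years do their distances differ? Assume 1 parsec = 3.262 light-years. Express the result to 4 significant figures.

35.25 ly

d_A = 1/0.3013″ = 3.319 pc; d_B = 1/0.07080″ = 14.124 pc.
|d_B − d_A| = |14.124 − 3.319| = 10.805 pc = 10.805 × 3.262 ly = 35.246 ly.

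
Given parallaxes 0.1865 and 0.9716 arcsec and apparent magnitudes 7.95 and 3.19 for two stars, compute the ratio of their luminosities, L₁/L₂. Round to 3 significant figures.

d₁ = 1/p₁ = 1/0.1865″ = 5.3619 pc; d₂ = 1/p₂ = 1/0.9716″ = 1.0292 pc.
M₁ = m₁ − 5 log₁₀ d₁ + 5 = 7.95 − 3.6466 + 5 = 9.3034.
M₂ = 3.19 − 0.0625 + 5 = 8.1275.
L₁/L₂ = 10^(0.4(M₂ − M₁)) = 10^(0.4 × (-1.1759)) = 10^(-0.47036) = 0.33856.

L₁/L₂ = 0.339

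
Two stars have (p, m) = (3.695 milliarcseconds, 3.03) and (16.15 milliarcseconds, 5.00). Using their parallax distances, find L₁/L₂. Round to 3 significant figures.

L₁/L₂ = 117

d₁ = 1/p₁ = 1/0.003695″ = 270.64 pc; d₂ = 1/p₂ = 1/0.01615″ = 61.92 pc.
M₁ = m₁ − 5 log₁₀ d₁ + 5 = 3.03 − 12.1620 + 5 = -4.1320.
M₂ = 5.00 − 8.9592 + 5 = 1.0408.
L₁/L₂ = 10^(0.4(M₂ − M₁)) = 10^(0.4 × 5.1728) = 10^2.06912 = 117.25.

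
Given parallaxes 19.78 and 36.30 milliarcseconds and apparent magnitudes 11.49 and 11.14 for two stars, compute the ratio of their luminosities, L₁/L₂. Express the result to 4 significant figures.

d₁ = 1/p₁ = 1/0.01978″ = 50.556 pc; d₂ = 1/p₂ = 1/0.03630″ = 27.548 pc.
M₁ = m₁ − 5 log₁₀ d₁ + 5 = 11.49 − 8.5189 + 5 = 7.9711.
M₂ = 11.14 − 7.2005 + 5 = 8.9395.
L₁/L₂ = 10^(0.4(M₂ − M₁)) = 10^(0.4 × 0.9684) = 10^0.38736 = 2.4398.

L₁/L₂ = 2.440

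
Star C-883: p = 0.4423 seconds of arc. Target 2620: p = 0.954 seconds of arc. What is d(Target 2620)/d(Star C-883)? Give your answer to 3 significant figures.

Since d = 1/p, d_B/d_A = p_A/p_B.
= 0.4423 / 0.954 = 0.46363.

0.464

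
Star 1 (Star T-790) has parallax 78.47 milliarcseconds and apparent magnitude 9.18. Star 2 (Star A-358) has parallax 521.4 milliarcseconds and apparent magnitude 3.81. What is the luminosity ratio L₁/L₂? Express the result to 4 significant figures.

L₁/L₂ = 0.3140

d₁ = 1/p₁ = 1/0.07847″ = 12.744 pc; d₂ = 1/p₂ = 1/0.5214″ = 1.9179 pc.
M₁ = m₁ − 5 log₁₀ d₁ + 5 = 9.18 − 5.5265 + 5 = 8.6535.
M₂ = 3.81 − 1.4141 + 5 = 7.3959.
L₁/L₂ = 10^(0.4(M₂ − M₁)) = 10^(0.4 × (-1.2576)) = 10^(-0.50304) = 0.31402.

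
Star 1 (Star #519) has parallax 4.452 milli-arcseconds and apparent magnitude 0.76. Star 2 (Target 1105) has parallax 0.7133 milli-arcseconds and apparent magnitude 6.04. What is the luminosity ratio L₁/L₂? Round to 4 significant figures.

d₁ = 1/p₁ = 1/0.004452″ = 224.62 pc; d₂ = 1/p₂ = 1/0.0007133″ = 1401.9 pc.
M₁ = m₁ − 5 log₁₀ d₁ + 5 = 0.76 − 11.7572 + 5 = -5.9972.
M₂ = 6.04 − 15.7336 + 5 = -4.6936.
L₁/L₂ = 10^(0.4(M₂ − M₁)) = 10^(0.4 × 1.3036) = 10^0.52144 = 3.3223.

L₁/L₂ = 3.322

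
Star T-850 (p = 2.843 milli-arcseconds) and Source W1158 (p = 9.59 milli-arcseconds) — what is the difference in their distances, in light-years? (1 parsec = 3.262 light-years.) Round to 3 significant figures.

d_A = 1/0.002843″ = 351.74 pc; d_B = 1/0.009590″ = 104.28 pc.
|d_B − d_A| = |104.28 − 351.74| = 247.46 pc = 247.46 × 3.262 ly = 807.21 ly.

807 ly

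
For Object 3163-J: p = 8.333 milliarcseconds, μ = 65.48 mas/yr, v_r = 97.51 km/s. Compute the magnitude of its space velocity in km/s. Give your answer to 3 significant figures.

d = 1/p = 1/0.008333″ = 120 pc.
μ = 65.48 mas/yr = 0.06548 ″/yr.
v_t = 4.740 μ d = 4.740 × 0.06548 × 120 = 37.245 km/s.
v = √(v_r² + v_t²) = √(97.51² + 37.245²) = √10895.4 = 104.38 km/s.

104 km/s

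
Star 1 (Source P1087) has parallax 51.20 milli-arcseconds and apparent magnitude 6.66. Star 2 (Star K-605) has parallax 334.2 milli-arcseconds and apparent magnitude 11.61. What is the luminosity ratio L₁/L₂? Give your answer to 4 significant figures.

d₁ = 1/p₁ = 1/0.05120″ = 19.531 pc; d₂ = 1/p₂ = 1/0.3342″ = 2.9922 pc.
M₁ = m₁ − 5 log₁₀ d₁ + 5 = 6.66 − 6.4536 + 5 = 5.2064.
M₂ = 11.61 − 2.3800 + 5 = 14.2300.
L₁/L₂ = 10^(0.4(M₂ − M₁)) = 10^(0.4 × 9.0236) = 10^3.60944 = 4068.6.

L₁/L₂ = 4069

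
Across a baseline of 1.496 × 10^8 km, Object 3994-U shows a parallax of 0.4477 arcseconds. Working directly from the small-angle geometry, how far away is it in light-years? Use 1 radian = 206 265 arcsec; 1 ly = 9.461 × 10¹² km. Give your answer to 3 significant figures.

θ = 0.4477″ = 0.4477/206265 = 2.1705 × 10^-6 rad.
d = B/θ = (1.496 × 10^8) / (2.1705 × 10^-6) = 6.8924 × 10^13 km = (6.8924 × 10^13) / (9.461 × 10^12) ly = 7.2851 ly.

7.29 ly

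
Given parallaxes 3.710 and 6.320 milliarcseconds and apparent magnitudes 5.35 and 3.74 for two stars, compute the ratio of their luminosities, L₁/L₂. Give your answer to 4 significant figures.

L₁/L₂ = 0.6587

d₁ = 1/p₁ = 1/0.003710″ = 269.54 pc; d₂ = 1/p₂ = 1/0.006320″ = 158.23 pc.
M₁ = m₁ − 5 log₁₀ d₁ + 5 = 5.35 − 12.1531 + 5 = -1.8031.
M₂ = 3.74 − 10.9964 + 5 = -2.2564.
L₁/L₂ = 10^(0.4(M₂ − M₁)) = 10^(0.4 × (-0.4533)) = 10^(-0.18132) = 0.65869.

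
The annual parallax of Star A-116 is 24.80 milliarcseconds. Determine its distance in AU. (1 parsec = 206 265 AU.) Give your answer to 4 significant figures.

p = 24.80 milliarcseconds = 0.02480 arcsec.
d = 1/p = 1/0.02480 = 40.323 pc.
In AU: 40.323 × 206265 = 8.3172 × 10^6 AU.

8.317 × 10^6 AU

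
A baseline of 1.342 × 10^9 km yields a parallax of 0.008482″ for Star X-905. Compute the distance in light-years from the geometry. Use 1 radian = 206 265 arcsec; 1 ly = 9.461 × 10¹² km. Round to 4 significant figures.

3449 ly

θ = 0.008482″ = 0.008482/206265 = 4.1122 × 10^-8 rad.
d = B/θ = (1.342 × 10^9) / (4.1122 × 10^-8) = 3.2635 × 10^16 km = (3.2635 × 10^16) / (9.461 × 10^12) ly = 3449.4 ly.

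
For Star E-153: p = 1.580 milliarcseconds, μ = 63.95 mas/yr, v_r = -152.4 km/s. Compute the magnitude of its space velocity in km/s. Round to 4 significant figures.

d = 1/p = 1/0.001580″ = 632.91 pc.
μ = 63.95 mas/yr = 0.06395 ″/yr.
v_t = 4.740 μ d = 4.740 × 0.06395 × 632.91 = 191.85 km/s.
v = √(v_r² + v_t²) = √((-152.4)² + 191.85²) = √60032.2 = 245.01 km/s.

245.0 km/s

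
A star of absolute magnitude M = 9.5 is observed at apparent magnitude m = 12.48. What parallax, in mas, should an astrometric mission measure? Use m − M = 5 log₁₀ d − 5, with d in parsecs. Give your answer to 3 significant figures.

m − M = 12.48 − 9.5 = 2.98.
d = 10^((m−M)/5 + 1) = 10^1.596 = 39.446 pc.
p = 1/d = 1/39.446 = 0.025351 arcsec = 25.351 mas.

25.4 mas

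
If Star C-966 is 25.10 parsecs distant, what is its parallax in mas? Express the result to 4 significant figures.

39.84 mas

p = 1/d = 1/25.1 = 0.039841 arcsec.
= 0.039841 × 1000 = 39.841 mas.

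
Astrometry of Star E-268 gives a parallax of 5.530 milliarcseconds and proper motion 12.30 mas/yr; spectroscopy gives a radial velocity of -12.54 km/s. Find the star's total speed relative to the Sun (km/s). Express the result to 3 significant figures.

16.4 km/s

d = 1/p = 1/0.005530″ = 180.83 pc.
μ = 12.30 mas/yr = 0.01230 ″/yr.
v_t = 4.740 μ d = 4.740 × 0.01230 × 180.83 = 10.543 km/s.
v = √(v_r² + v_t²) = √((-12.54)² + 10.543²) = √268.406 = 16.383 km/s.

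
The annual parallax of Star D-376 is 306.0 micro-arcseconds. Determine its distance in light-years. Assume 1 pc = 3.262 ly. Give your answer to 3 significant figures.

10700 light years

p = 306.0 micro-arcseconds = 0.0003060 arcsec.
d = 1/p = 1/0.0003060 = 3268 pc.
In light-years: 3268 × 3.262 = 10660 ly.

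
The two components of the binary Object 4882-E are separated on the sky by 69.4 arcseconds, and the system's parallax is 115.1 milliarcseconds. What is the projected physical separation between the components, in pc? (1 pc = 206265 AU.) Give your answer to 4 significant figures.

d = 1/p = 1/0.1151″ = 8.6881 pc.
At distance d (pc), an angle of θ arcsec spans θ·d AU: s = 69.4 × 8.6881 = 602.95 AU.
= 602.95 / 206265 = 0.0029232 pc.

0.002923 pc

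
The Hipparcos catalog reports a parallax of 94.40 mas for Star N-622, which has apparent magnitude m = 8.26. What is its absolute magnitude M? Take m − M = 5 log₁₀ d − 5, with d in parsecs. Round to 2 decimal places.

d = 1/p = 1/0.09440″ = 10.593 pc.
m − M = 5 log₁₀(10.593) − 5 = 5.1251 − 5 = 0.1251.
M = m − (m − M) = 8.26 − 0.1251 = 8.13.

M = 8.13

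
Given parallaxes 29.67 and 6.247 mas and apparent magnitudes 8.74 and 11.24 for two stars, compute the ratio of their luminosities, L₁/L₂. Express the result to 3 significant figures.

d₁ = 1/p₁ = 1/0.02967″ = 33.704 pc; d₂ = 1/p₂ = 1/0.006247″ = 160.08 pc.
M₁ = m₁ − 5 log₁₀ d₁ + 5 = 8.74 − 7.6384 + 5 = 6.1016.
M₂ = 11.24 − 11.0217 + 5 = 5.2183.
L₁/L₂ = 10^(0.4(M₂ − M₁)) = 10^(0.4 × (-0.8833)) = 10^(-0.35332) = 0.44328.

L₁/L₂ = 0.443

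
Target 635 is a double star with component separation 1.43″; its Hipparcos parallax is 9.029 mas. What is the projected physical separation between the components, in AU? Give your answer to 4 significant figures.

d = 1/p = 1/0.009029″ = 110.75 pc.
At distance d (pc), an angle of θ arcsec spans θ·d AU: s = 1.43 × 110.75 = 158.37 AU.

158.4 AU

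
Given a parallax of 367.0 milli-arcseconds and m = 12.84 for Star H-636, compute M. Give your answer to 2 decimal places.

M = 15.66

d = 1/p = 1/0.3670″ = 2.7248 pc.
m − M = 5 log₁₀(2.7248) − 5 = 2.1767 − 5 = -2.8233.
M = m − (m − M) = 12.84 − (-2.8233) = 15.66.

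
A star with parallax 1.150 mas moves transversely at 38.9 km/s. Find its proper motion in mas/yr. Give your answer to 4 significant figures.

d = 1/p = 1/0.001150″ = 869.57 pc.
μ = v_t / (4.74 d) = 38.9 / (4.74 × 869.57) = 38.9 / 4121.8 = 0.0094376 ″/yr = 9.4376 mas/yr.

9.438 mas/yr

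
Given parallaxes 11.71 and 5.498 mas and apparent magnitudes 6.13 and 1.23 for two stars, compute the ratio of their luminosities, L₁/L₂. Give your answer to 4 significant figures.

L₁/L₂ = 0.002417

d₁ = 1/p₁ = 1/0.01171″ = 85.397 pc; d₂ = 1/p₂ = 1/0.005498″ = 181.88 pc.
M₁ = m₁ − 5 log₁₀ d₁ + 5 = 6.13 − 9.6572 + 5 = 1.4728.
M₂ = 1.23 − 11.2989 + 5 = -5.0689.
L₁/L₂ = 10^(0.4(M₂ − M₁)) = 10^(0.4 × (-6.5417)) = 10^(-2.61668) = 0.0024172.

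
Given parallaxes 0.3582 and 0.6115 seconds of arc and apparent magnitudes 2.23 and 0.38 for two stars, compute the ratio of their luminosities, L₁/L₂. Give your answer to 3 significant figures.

d₁ = 1/p₁ = 1/0.3582″ = 2.7917 pc; d₂ = 1/p₂ = 1/0.6115″ = 1.6353 pc.
M₁ = m₁ − 5 log₁₀ d₁ + 5 = 2.23 − 2.2293 + 5 = 5.0007.
M₂ = 0.38 − 1.0680 + 5 = 4.3120.
L₁/L₂ = 10^(0.4(M₂ − M₁)) = 10^(0.4 × (-0.6887)) = 10^(-0.27548) = 0.5303.

L₁/L₂ = 0.530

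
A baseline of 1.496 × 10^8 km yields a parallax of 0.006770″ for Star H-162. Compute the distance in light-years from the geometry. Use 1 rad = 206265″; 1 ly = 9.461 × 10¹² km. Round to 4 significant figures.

481.8 ly

θ = 0.006770″ = 0.006770/206265 = 3.2822 × 10^-8 rad.
d = B/θ = (1.496 × 10^8) / (3.2822 × 10^-8) = 4.5579 × 10^15 km = (4.5579 × 10^15) / (9.461 × 10^12) ly = 481.76 ly.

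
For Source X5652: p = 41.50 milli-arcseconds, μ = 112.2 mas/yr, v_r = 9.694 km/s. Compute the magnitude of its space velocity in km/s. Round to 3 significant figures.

16.1 km/s

d = 1/p = 1/0.04150″ = 24.096 pc.
μ = 112.2 mas/yr = 0.1122 ″/yr.
v_t = 4.740 μ d = 4.740 × 0.1122 × 24.096 = 12.815 km/s.
v = √(v_r² + v_t²) = √(9.694² + 12.815²) = √258.198 = 16.069 km/s.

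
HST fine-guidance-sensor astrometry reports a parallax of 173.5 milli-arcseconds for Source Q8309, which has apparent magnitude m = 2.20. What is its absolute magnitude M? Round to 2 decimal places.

M = 3.40

d = 1/p = 1/0.1735″ = 5.7637 pc.
m − M = 5 log₁₀(5.7637) − 5 = 3.8035 − 5 = -1.1965.
M = m − (m − M) = 2.20 − (-1.1965) = 3.40.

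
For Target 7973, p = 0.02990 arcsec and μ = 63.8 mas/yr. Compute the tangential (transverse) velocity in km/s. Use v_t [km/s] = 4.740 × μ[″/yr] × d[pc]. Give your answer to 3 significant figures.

10.1 km/s

d = 1/p = 1/0.02990″ = 33.445 pc.
μ = 63.8 mas/yr = 0.0638 ″/yr.
v_t = 4.74 × μ × d = 4.74 × 0.0638 × 33.445 = 10.114 km/s.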